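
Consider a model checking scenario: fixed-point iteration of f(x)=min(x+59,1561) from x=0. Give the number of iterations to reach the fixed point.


Step 1: x=0, cap=1561, increment=59
Step 2: x grows by 59 each step until capped at 1561; fixed point is x=1561
Step 3: iterations = ceil(1561/59) = 27

27


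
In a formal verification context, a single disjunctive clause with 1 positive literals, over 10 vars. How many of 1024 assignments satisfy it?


Step 1: Total=2^10=1024
Step 2: Unsat when all 1 false: 2^9=512
Step 3: Sat=1024-512=512

512


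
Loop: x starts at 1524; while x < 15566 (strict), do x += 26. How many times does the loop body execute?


Step 1: x goes from 1524 toward 15566 by 26; the body runs while x<15566, so iterations = ceil((bound-start)/step)
Step 2: Distance=14042
Step 3: ceil(14042/26)=541

541


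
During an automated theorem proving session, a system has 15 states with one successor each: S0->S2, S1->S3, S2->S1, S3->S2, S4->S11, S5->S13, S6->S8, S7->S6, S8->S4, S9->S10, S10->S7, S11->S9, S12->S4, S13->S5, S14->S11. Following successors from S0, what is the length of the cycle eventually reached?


Trace from S0 until a state repeats:
  S0 -> S2 -> S1 -> S3 -> S2
S2 first seen at step 1, revisited at step 4.
Cycle length = 4 - 1 = 3

3


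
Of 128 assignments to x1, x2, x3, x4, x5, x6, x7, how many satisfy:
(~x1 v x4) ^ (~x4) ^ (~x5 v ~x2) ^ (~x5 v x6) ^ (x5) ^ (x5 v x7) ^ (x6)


CNF with 7 clauses over 7 vars (128 assignments).
An assignment satisfies CNF iff every clause has >=1 true literal.
Check each row (bits = x1,x2,x3,x4,x5,x6,x7; clause T/F shown):
  row 0 [0000000]: clauses=TTTTFFF -> 0
  row 1 [0000001]: clauses=TTTTFTF -> 0
  row 2 [0000010]: clauses=TTTTFFT -> 0
  row 3 [0000011]: clauses=TTTTFTT -> 0
  row 4 [0000100]: clauses=TTTFTTF -> 0
  (every remaining row is evaluated the same way; all 128 results are listed next)
Full result column, 8 rows per line (x1,x2,x3,x4 fixed per line; x5,x6,x7 runs 000..111 left to right):
  rows 0-7 [x1,x2,x3,x4=0000]: 00000011  (ones: 2)
  rows 8-15 [x1,x2,x3,x4=0001]: 00000000  (ones: 0)
  rows 16-23 [x1,x2,x3,x4=0010]: 00000011  (ones: 2)
  rows 24-31 [x1,x2,x3,x4=0011]: 00000000  (ones: 0)
  rows 32-39 [x1,x2,x3,x4=0100]: 00000000  (ones: 0)
  rows 40-47 [x1,x2,x3,x4=0101]: 00000000  (ones: 0)
  rows 48-55 [x1,x2,x3,x4=0110]: 00000000  (ones: 0)
  rows 56-63 [x1,x2,x3,x4=0111]: 00000000  (ones: 0)
  rows 64-71 [x1,x2,x3,x4=1000]: 00000000  (ones: 0)
  rows 72-79 [x1,x2,x3,x4=1001]: 00000000  (ones: 0)
  rows 80-87 [x1,x2,x3,x4=1010]: 00000000  (ones: 0)
  rows 88-95 [x1,x2,x3,x4=1011]: 00000000  (ones: 0)
  rows 96-103 [x1,x2,x3,x4=1100]: 00000000  (ones: 0)
  rows 104-111 [x1,x2,x3,x4=1101]: 00000000  (ones: 0)
  rows 112-119 [x1,x2,x3,x4=1110]: 00000000  (ones: 0)
  rows 120-127 [x1,x2,x3,x4=1111]: 00000000  (ones: 0)
Satisfying assignments = 2+0+2+0+0+0+0+0+0+0+0+0+0+0+0+0 = 4

4


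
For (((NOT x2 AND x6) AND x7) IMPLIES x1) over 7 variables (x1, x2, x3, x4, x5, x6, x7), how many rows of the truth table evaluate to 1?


Formula: (((NOT x2 AND x6) AND x7) IMPLIES x1) over 7 vars (128 rows)
Evaluate each row (x1, x2, x3, x4, x5, x6, x7 as bits, MSB first):
  row 0 [0000000]: (((NOT 0 AND 0) AND 0) IMPLIES 0) -> 1
  row 1 [0000001]: (((NOT 0 AND 0) AND 1) IMPLIES 0) -> 1
  row 2 [0000010]: (((NOT 0 AND 1) AND 0) IMPLIES 0) -> 1
  row 3 [0000011]: (((NOT 0 AND 1) AND 1) IMPLIES 0) -> 0
  row 4 [0000100]: (((NOT 0 AND 0) AND 0) IMPLIES 0) -> 1
  (every remaining row is evaluated the same way; all 128 results are listed next)
Full result column, 8 rows per line (x1,x2,x3,x4 fixed per line; x5,x6,x7 runs 000..111 left to right):
  rows 0-7 [x1,x2,x3,x4=0000]: 11101110  (ones: 6)
  rows 8-15 [x1,x2,x3,x4=0001]: 11101110  (ones: 6)
  rows 16-23 [x1,x2,x3,x4=0010]: 11101110  (ones: 6)
  rows 24-31 [x1,x2,x3,x4=0011]: 11101110  (ones: 6)
  rows 32-39 [x1,x2,x3,x4=0100]: 11111111  (ones: 8)
  rows 40-47 [x1,x2,x3,x4=0101]: 11111111  (ones: 8)
  rows 48-55 [x1,x2,x3,x4=0110]: 11111111  (ones: 8)
  rows 56-63 [x1,x2,x3,x4=0111]: 11111111  (ones: 8)
  rows 64-71 [x1,x2,x3,x4=1000]: 11111111  (ones: 8)
  rows 72-79 [x1,x2,x3,x4=1001]: 11111111  (ones: 8)
  rows 80-87 [x1,x2,x3,x4=1010]: 11111111  (ones: 8)
  rows 88-95 [x1,x2,x3,x4=1011]: 11111111  (ones: 8)
  rows 96-103 [x1,x2,x3,x4=1100]: 11111111  (ones: 8)
  rows 104-111 [x1,x2,x3,x4=1101]: 11111111  (ones: 8)
  rows 112-119 [x1,x2,x3,x4=1110]: 11111111  (ones: 8)
  rows 120-127 [x1,x2,x3,x4=1111]: 11111111  (ones: 8)
Count of 1-rows = 6+6+6+6+8+8+8+8+8+8+8+8+8+8+8+8 = 120

120


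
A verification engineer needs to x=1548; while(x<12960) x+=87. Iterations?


Step 1: x goes from 1548 toward 12960 by 87; the body runs while x<12960, so iterations = ceil((bound-start)/step)
Step 2: Distance=11412
Step 3: ceil(11412/87)=132

132


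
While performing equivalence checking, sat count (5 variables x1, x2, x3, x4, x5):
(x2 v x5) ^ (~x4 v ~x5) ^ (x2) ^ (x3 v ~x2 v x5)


CNF with 4 clauses over 5 vars (32 assignments).
An assignment satisfies CNF iff every clause has >=1 true literal.
Check each row (bits = x1,x2,x3,x4,x5; clause T/F shown):
  row 0 [00000]: clauses=FTFT -> 0
  row 1 [00001]: clauses=TTFT -> 0
  row 2 [00010]: clauses=FTFT -> 0
  row 3 [00011]: clauses=TFFT -> 0
  row 4 [00100]: clauses=FTFT -> 0
  row 5 [00101]: clauses=TTFT -> 0
  row 6 [00110]: clauses=FTFT -> 0
  row 7 [00111]: clauses=TFFT -> 0
  row 8 [01000]: clauses=TTTF -> 0
  row 9 [01001]: clauses=TTTT -> 1
  row 10 [01010]: clauses=TTTF -> 0
  row 11 [01011]: clauses=TFTT -> 0
  row 12 [01100]: clauses=TTTT -> 1
  row 13 [01101]: clauses=TTTT -> 1
  row 14 [01110]: clauses=TTTT -> 1
  row 15 [01111]: clauses=TFTT -> 0
  row 16 [10000]: clauses=FTFT -> 0
  row 17 [10001]: clauses=TTFT -> 0
  row 18 [10010]: clauses=FTFT -> 0
  row 19 [10011]: clauses=TFFT -> 0
  row 20 [10100]: clauses=FTFT -> 0
  row 21 [10101]: clauses=TTFT -> 0
  row 22 [10110]: clauses=FTFT -> 0
  row 23 [10111]: clauses=TFFT -> 0
  row 24 [11000]: clauses=TTTF -> 0
  row 25 [11001]: clauses=TTTT -> 1
  row 26 [11010]: clauses=TTTF -> 0
  row 27 [11011]: clauses=TFTT -> 0
  row 28 [11100]: clauses=TTTT -> 1
  row 29 [11101]: clauses=TTTT -> 1
  row 30 [11110]: clauses=TTTT -> 1
  row 31 [11111]: clauses=TFTT -> 0
Full result column, 8 rows per line (x1,x2 fixed per line; x3,x4,x5 runs 000..111 left to right):
  rows 0-7 [x1,x2=00]: 00000000  (ones: 0)
  rows 8-15 [x1,x2=01]: 01001110  (ones: 4)
  rows 16-23 [x1,x2=10]: 00000000  (ones: 0)
  rows 24-31 [x1,x2=11]: 01001110  (ones: 4)
Satisfying assignments = 0+4+0+4 = 8

8


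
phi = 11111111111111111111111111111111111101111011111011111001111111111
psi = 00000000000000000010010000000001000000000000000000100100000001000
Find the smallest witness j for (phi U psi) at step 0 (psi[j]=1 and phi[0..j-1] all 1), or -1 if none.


(phi U psi) at 0: need smallest j with psi[j]=1 and phi[i]=1 for all i in [0,j).
Scan from step 0:
  step 0: phi=1, psi=0 -> continue
  step 1: phi=1, psi=0 -> continue
  step 2: phi=1, psi=0 -> continue
  step 3: phi=1, psi=0 -> continue
  step 18: psi=1 and phi held for [0,18) -> witness found
Witness step = 18

18


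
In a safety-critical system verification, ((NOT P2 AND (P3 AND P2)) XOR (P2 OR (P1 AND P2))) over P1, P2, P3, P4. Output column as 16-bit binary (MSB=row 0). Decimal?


Formula: ((NOT P2 AND (P3 AND P2)) XOR (P2 OR (P1 AND P2))) over P1, P2, P3, P4 (16 rows)
Evaluate each row (bits = P1,P2,P3,P4, MSB first):
  row 0 [0000]: ((NOT 0 AND (0 AND 0)) XOR (0 OR (0 AND 0))) -> 0
  row 1 [0001]: ((NOT 0 AND (0 AND 0)) XOR (0 OR (0 AND 0))) -> 0
  row 2 [0010]: ((NOT 0 AND (1 AND 0)) XOR (0 OR (0 AND 0))) -> 0
  row 3 [0011]: ((NOT 0 AND (1 AND 0)) XOR (0 OR (0 AND 0))) -> 0
  row 4 [0100]: ((NOT 1 AND (0 AND 1)) XOR (1 OR (0 AND 1))) -> 1
  row 5 [0101]: ((NOT 1 AND (0 AND 1)) XOR (1 OR (0 AND 1))) -> 1
  row 6 [0110]: ((NOT 1 AND (1 AND 1)) XOR (1 OR (0 AND 1))) -> 1
  row 7 [0111]: ((NOT 1 AND (1 AND 1)) XOR (1 OR (0 AND 1))) -> 1
  row 8 [1000]: ((NOT 0 AND (0 AND 0)) XOR (0 OR (1 AND 0))) -> 0
  row 9 [1001]: ((NOT 0 AND (0 AND 0)) XOR (0 OR (1 AND 0))) -> 0
  row 10 [1010]: ((NOT 0 AND (1 AND 0)) XOR (0 OR (1 AND 0))) -> 0
  row 11 [1011]: ((NOT 0 AND (1 AND 0)) XOR (0 OR (1 AND 0))) -> 0
  row 12 [1100]: ((NOT 1 AND (0 AND 1)) XOR (1 OR (1 AND 1))) -> 1
  row 13 [1101]: ((NOT 1 AND (0 AND 1)) XOR (1 OR (1 AND 1))) -> 1
  row 14 [1110]: ((NOT 1 AND (1 AND 1)) XOR (1 OR (1 AND 1))) -> 1
  row 15 [1111]: ((NOT 1 AND (1 AND 1)) XOR (1 OR (1 AND 1))) -> 1
Full result column, 4 rows per line (P1,P2 fixed per line; P3,P4 runs 00..11 left to right):
  rows 0-3 [P1,P2=00]: 0000  = hex 0
  rows 4-7 [P1,P2=01]: 1111  = hex F
  rows 8-11 [P1,P2=10]: 0000  = hex 0
  rows 12-15 [P1,P2=11]: 1111  = hex F
Output column (row 0 .. row 15) = 0000111100001111
Output column grouped in 4s = 0000 1111 0000 1111 = 0x0F0F
Convert to decimal digit by digit (value = value*16 + digit):
  0 -> 0
  0*16 + 15 (F) = 15
  15*16 + 0 = 240
  240*16 + 15 (F) = 3855
Decimal = 3855

3855


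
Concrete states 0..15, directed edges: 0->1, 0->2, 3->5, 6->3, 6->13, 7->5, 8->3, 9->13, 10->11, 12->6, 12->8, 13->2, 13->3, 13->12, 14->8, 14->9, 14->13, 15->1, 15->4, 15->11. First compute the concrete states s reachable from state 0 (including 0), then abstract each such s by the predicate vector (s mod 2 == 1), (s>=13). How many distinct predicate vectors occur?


BFS from 0:
Concrete reachable: {0, 1, 2}
Abstract via predicates (s mod 2 == 1), (s>=13):
  (0,0) <- {0, 2}
  (1,0) <- {1}
Distinct abstract states = 2

2


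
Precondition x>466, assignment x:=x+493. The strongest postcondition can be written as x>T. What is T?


Formula: sp(P, x:=E) = exists old_x. (x = E[old_x/x]) AND P[old_x/x] (old_x is the value of x before the assignment; eliminate old_x by solving x = E[old_x/x] for old_x)
Step 1: Precondition P: x>466, i.e. old_x > 466
Step 2: Assignment gives x = old_x + 493, so old_x = x - 493
Step 3: Substitute into P: x - 493 > 466
Step 4: Simplify: x > 466+493 = 959

959


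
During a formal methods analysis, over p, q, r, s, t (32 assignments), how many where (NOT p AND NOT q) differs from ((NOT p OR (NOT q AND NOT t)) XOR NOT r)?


F1 = (NOT p AND NOT q)
F2 = ((NOT p OR (NOT q AND NOT t)) XOR NOT r)
Evaluate both on each of 32 rows (bits = p,q,r,s,t):
  row 0 [00000]: F1=1 F2=0 (differ) -> 1
  row 1 [00001]: F1=1 F2=0 (differ) -> 1
  row 2 [00010]: F1=1 F2=0 (differ) -> 1
  row 3 [00011]: F1=1 F2=0 (differ) -> 1
  row 4 [00100]: F1=1 F2=1 -> 0
  row 5 [00101]: F1=1 F2=1 -> 0
  row 6 [00110]: F1=1 F2=1 -> 0
  row 7 [00111]: F1=1 F2=1 -> 0
  row 8 [01000]: F1=0 F2=0 -> 0
  row 9 [01001]: F1=0 F2=0 -> 0
  row 10 [01010]: F1=0 F2=0 -> 0
  row 11 [01011]: F1=0 F2=0 -> 0
  row 12 [01100]: F1=0 F2=1 (differ) -> 1
  row 13 [01101]: F1=0 F2=1 (differ) -> 1
  row 14 [01110]: F1=0 F2=1 (differ) -> 1
  row 15 [01111]: F1=0 F2=1 (differ) -> 1
  row 16 [10000]: F1=0 F2=0 -> 0
  row 17 [10001]: F1=0 F2=1 (differ) -> 1
  row 18 [10010]: F1=0 F2=0 -> 0
  row 19 [10011]: F1=0 F2=1 (differ) -> 1
  row 20 [10100]: F1=0 F2=1 (differ) -> 1
  row 21 [10101]: F1=0 F2=0 -> 0
  row 22 [10110]: F1=0 F2=1 (differ) -> 1
  row 23 [10111]: F1=0 F2=0 -> 0
  row 24 [11000]: F1=0 F2=1 (differ) -> 1
  row 25 [11001]: F1=0 F2=1 (differ) -> 1
  row 26 [11010]: F1=0 F2=1 (differ) -> 1
  row 27 [11011]: F1=0 F2=1 (differ) -> 1
  row 28 [11100]: F1=0 F2=0 -> 0
  row 29 [11101]: F1=0 F2=0 -> 0
  row 30 [11110]: F1=0 F2=0 -> 0
  row 31 [11111]: F1=0 F2=0 -> 0
Full result column, 8 rows per line (p,q fixed per line; r,s,t runs 000..111 left to right):
  rows 0-7 [p,q=00]: 11110000  (ones: 4)
  rows 8-15 [p,q=01]: 00001111  (ones: 4)
  rows 16-23 [p,q=10]: 01011010  (ones: 4)
  rows 24-31 [p,q=11]: 11110000  (ones: 4)
Disagreements = 4+4+4+4 = 16

16


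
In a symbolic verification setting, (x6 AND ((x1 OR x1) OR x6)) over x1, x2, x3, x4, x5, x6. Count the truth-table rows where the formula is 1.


Formula: (x6 AND ((x1 OR x1) OR x6)) over 6 vars (64 rows)
Evaluate each row (x1, x2, x3, x4, x5, x6 as bits, MSB first):
  row 0 [000000]: (0 AND ((0 OR 0) OR 0)) -> 0
  row 1 [000001]: (1 AND ((0 OR 0) OR 1)) -> 1
  row 2 [000010]: (0 AND ((0 OR 0) OR 0)) -> 0
  row 3 [000011]: (1 AND ((0 OR 0) OR 1)) -> 1
  row 4 [000100]: (0 AND ((0 OR 0) OR 0)) -> 0
  (every remaining row is evaluated the same way; all 64 results are listed next)
Full result column, 8 rows per line (x1,x2,x3 fixed per line; x4,x5,x6 runs 000..111 left to right):
  rows 0-7 [x1,x2,x3=000]: 01010101  (ones: 4)
  rows 8-15 [x1,x2,x3=001]: 01010101  (ones: 4)
  rows 16-23 [x1,x2,x3=010]: 01010101  (ones: 4)
  rows 24-31 [x1,x2,x3=011]: 01010101  (ones: 4)
  rows 32-39 [x1,x2,x3=100]: 01010101  (ones: 4)
  rows 40-47 [x1,x2,x3=101]: 01010101  (ones: 4)
  rows 48-55 [x1,x2,x3=110]: 01010101  (ones: 4)
  rows 56-63 [x1,x2,x3=111]: 01010101  (ones: 4)
Count of 1-rows = 4+4+4+4+4+4+4+4 = 32

32


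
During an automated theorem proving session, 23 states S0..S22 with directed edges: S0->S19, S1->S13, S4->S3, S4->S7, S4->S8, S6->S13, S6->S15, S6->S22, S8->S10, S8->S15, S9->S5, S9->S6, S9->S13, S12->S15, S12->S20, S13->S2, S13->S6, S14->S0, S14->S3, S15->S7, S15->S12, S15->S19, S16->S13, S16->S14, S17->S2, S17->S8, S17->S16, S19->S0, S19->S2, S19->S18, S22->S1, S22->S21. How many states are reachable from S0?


BFS from S0:
  layer 0: {S0}
  layer 1: {S19}
  layer 2: {S2, S18}
Reachable set: {S0, S2, S18, S19}
Count = 4

4


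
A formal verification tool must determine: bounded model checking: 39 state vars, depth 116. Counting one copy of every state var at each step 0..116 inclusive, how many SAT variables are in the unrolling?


BMC unrolls to depth k, creating one copy of each state var for steps 0..k.
Step count = 116 + 1 = 117 (steps 0 through 116)
Vars per step = 39
Total = 39 * 117 = 4563

4563


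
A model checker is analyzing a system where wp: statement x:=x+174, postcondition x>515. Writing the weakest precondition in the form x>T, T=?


Formula: wp(x:=E, P) = P[E/x] (substitute E for x in postcondition)
Step 1: Postcondition: x>515
Step 2: Substitute x+174 for x: x+174>515
Step 3: Solve for x: x > 515-174 = 341

341


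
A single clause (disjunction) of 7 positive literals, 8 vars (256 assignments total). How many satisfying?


Step 1: Total=2^8=256
Step 2: Unsat when all 7 false: 2^1=2
Step 3: Sat=256-2=254

254


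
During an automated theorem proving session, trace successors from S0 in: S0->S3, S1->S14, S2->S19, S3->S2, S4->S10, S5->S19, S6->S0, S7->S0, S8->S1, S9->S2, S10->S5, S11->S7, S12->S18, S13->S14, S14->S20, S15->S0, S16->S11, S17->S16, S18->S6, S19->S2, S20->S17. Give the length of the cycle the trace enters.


Trace from S0 until a state repeats:
  S0 -> S3 -> S2 -> S19 -> S2
S2 first seen at step 2, revisited at step 4.
Cycle length = 4 - 2 = 2

2


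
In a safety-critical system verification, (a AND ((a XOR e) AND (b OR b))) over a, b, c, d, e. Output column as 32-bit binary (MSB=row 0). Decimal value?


Formula: (a AND ((a XOR e) AND (b OR b))) over a, b, c, d, e (32 rows)
Evaluate each row (bits = a,b,c,d,e, MSB first):
  row 0 [00000]: (0 AND ((0 XOR 0) AND (0 OR 0))) -> 0
  row 1 [00001]: (0 AND ((0 XOR 1) AND (0 OR 0))) -> 0
  row 2 [00010]: (0 AND ((0 XOR 0) AND (0 OR 0))) -> 0
  row 3 [00011]: (0 AND ((0 XOR 1) AND (0 OR 0))) -> 0
  row 4 [00100]: (0 AND ((0 XOR 0) AND (0 OR 0))) -> 0
  row 5 [00101]: (0 AND ((0 XOR 1) AND (0 OR 0))) -> 0
  row 6 [00110]: (0 AND ((0 XOR 0) AND (0 OR 0))) -> 0
  row 7 [00111]: (0 AND ((0 XOR 1) AND (0 OR 0))) -> 0
  row 8 [01000]: (0 AND ((0 XOR 0) AND (1 OR 1))) -> 0
  row 9 [01001]: (0 AND ((0 XOR 1) AND (1 OR 1))) -> 0
  row 10 [01010]: (0 AND ((0 XOR 0) AND (1 OR 1))) -> 0
  row 11 [01011]: (0 AND ((0 XOR 1) AND (1 OR 1))) -> 0
  row 12 [01100]: (0 AND ((0 XOR 0) AND (1 OR 1))) -> 0
  row 13 [01101]: (0 AND ((0 XOR 1) AND (1 OR 1))) -> 0
  row 14 [01110]: (0 AND ((0 XOR 0) AND (1 OR 1))) -> 0
  row 15 [01111]: (0 AND ((0 XOR 1) AND (1 OR 1))) -> 0
  row 16 [10000]: (1 AND ((1 XOR 0) AND (0 OR 0))) -> 0
  row 17 [10001]: (1 AND ((1 XOR 1) AND (0 OR 0))) -> 0
  row 18 [10010]: (1 AND ((1 XOR 0) AND (0 OR 0))) -> 0
  row 19 [10011]: (1 AND ((1 XOR 1) AND (0 OR 0))) -> 0
  row 20 [10100]: (1 AND ((1 XOR 0) AND (0 OR 0))) -> 0
  row 21 [10101]: (1 AND ((1 XOR 1) AND (0 OR 0))) -> 0
  row 22 [10110]: (1 AND ((1 XOR 0) AND (0 OR 0))) -> 0
  row 23 [10111]: (1 AND ((1 XOR 1) AND (0 OR 0))) -> 0
  row 24 [11000]: (1 AND ((1 XOR 0) AND (1 OR 1))) -> 1
  row 25 [11001]: (1 AND ((1 XOR 1) AND (1 OR 1))) -> 0
  row 26 [11010]: (1 AND ((1 XOR 0) AND (1 OR 1))) -> 1
  row 27 [11011]: (1 AND ((1 XOR 1) AND (1 OR 1))) -> 0
  row 28 [11100]: (1 AND ((1 XOR 0) AND (1 OR 1))) -> 1
  row 29 [11101]: (1 AND ((1 XOR 1) AND (1 OR 1))) -> 0
  row 30 [11110]: (1 AND ((1 XOR 0) AND (1 OR 1))) -> 1
  row 31 [11111]: (1 AND ((1 XOR 1) AND (1 OR 1))) -> 0
Full result column, 4 rows per line (a,b,c fixed per line; d,e runs 00..11 left to right):
  rows 0-3 [a,b,c=000]: 0000  = hex 0
  rows 4-7 [a,b,c=001]: 0000  = hex 0
  rows 8-11 [a,b,c=010]: 0000  = hex 0
  rows 12-15 [a,b,c=011]: 0000  = hex 0
  rows 16-19 [a,b,c=100]: 0000  = hex 0
  rows 20-23 [a,b,c=101]: 0000  = hex 0
  rows 24-27 [a,b,c=110]: 1010  = hex A
  rows 28-31 [a,b,c=111]: 1010  = hex A
Output column (row 0 .. row 31) = 00000000000000000000000010101010
Output column grouped in 4s = 0000 0000 0000 0000 0000 0000 1010 1010 = 0x000000AA
Convert to decimal digit by digit (value = value*16 + digit):
  0 -> 0
  0*16 + 0 = 0
  0*16 + 0 = 0
  0*16 + 0 = 0
  0*16 + 0 = 0
  0*16 + 0 = 0
  0*16 + 10 (A) = 10
  10*16 + 10 (A) = 170
Decimal = 170

170


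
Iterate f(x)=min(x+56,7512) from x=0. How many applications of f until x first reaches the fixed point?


Step 1: x=0, cap=7512, increment=56
Step 2: x grows by 56 each step until capped at 7512; fixed point is x=7512
Step 3: iterations = ceil(7512/56) = 135

135


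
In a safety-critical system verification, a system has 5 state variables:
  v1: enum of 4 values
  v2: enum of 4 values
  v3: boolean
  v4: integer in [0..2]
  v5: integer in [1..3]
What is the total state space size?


State space = product of domain sizes of all variables.
Domain sizes:
  v1 (enum of 4 values): 4
  v2 (enum of 4 values): 4
  v3 (boolean): 2
  v4 (integer in [0..2]): 3
  v5 (integer in [1..3]): 3
Product = 4 * 4 * 2 * 3 * 3 = 288

288


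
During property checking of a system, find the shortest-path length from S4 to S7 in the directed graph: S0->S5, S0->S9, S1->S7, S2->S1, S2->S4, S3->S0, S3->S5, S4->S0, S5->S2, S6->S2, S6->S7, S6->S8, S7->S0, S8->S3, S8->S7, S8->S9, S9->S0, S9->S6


BFS layer-by-layer from S4:
  dist 0: {S4}
  dist 1: {S0}
  dist 2: {S5, S9}
  dist 3: {S2, S6}
  dist 4: {S1, S7, S8}
  -> S7 reached at distance 4
Shortest path length = 4

4


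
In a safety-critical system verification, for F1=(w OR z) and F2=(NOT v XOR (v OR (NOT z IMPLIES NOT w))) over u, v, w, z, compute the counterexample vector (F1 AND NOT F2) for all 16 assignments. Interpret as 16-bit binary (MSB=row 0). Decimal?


F1 = (w OR z)
F2 = (NOT v XOR (v OR (NOT z IMPLIES NOT w)))
Counterexample to F1=>F2 is where F1=1 and F2=0.
Evaluate each row (bits = u,v,w,z, MSB first):
  row 0 [0000]: F1=0 F2=0 -> F1&~F2 -> 0
  row 1 [0001]: F1=1 F2=0 -> F1&~F2 -> 1
  row 2 [0010]: F1=1 F2=1 -> F1&~F2 -> 0
  row 3 [0011]: F1=1 F2=0 -> F1&~F2 -> 1
  row 4 [0100]: F1=0 F2=1 -> F1&~F2 -> 0
  row 5 [0101]: F1=1 F2=1 -> F1&~F2 -> 0
  row 6 [0110]: F1=1 F2=1 -> F1&~F2 -> 0
  row 7 [0111]: F1=1 F2=1 -> F1&~F2 -> 0
  row 8 [1000]: F1=0 F2=0 -> F1&~F2 -> 0
  row 9 [1001]: F1=1 F2=0 -> F1&~F2 -> 1
  row 10 [1010]: F1=1 F2=1 -> F1&~F2 -> 0
  row 11 [1011]: F1=1 F2=0 -> F1&~F2 -> 1
  row 12 [1100]: F1=0 F2=1 -> F1&~F2 -> 0
  row 13 [1101]: F1=1 F2=1 -> F1&~F2 -> 0
  row 14 [1110]: F1=1 F2=1 -> F1&~F2 -> 0
  row 15 [1111]: F1=1 F2=1 -> F1&~F2 -> 0
Full result column, 4 rows per line (u,v fixed per line; w,z runs 00..11 left to right):
  rows 0-3 [u,v=00]: 0101  = hex 5
  rows 4-7 [u,v=01]: 0000  = hex 0
  rows 8-11 [u,v=10]: 0101  = hex 5
  rows 12-15 [u,v=11]: 0000  = hex 0
Counterexample vector (row 0 .. row 15) = 0101000001010000
Output column grouped in 4s = 0101 0000 0101 0000 = 0x5050
Convert to decimal digit by digit (value = value*16 + digit):
  5 -> 5
  5*16 + 0 = 80
  80*16 + 5 = 1285
  1285*16 + 0 = 20560
Decimal = 20560

20560


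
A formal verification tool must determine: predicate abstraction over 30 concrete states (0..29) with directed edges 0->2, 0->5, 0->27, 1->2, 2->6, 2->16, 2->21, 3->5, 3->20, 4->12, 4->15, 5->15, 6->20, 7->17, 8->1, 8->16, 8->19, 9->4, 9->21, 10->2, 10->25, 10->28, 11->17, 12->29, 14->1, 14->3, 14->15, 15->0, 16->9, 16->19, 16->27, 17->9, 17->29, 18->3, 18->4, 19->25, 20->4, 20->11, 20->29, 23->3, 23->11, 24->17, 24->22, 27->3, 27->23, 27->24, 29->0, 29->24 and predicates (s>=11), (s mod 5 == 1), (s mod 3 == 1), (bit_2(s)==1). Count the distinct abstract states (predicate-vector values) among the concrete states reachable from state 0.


BFS from 0:
Concrete reachable: {0, 2, 3, 4, 5, 6, 9, 11, 12, 15, 16, 17, 19, 20, 21, 22, 23, 24, 25, 27, 29}
Abstract via predicates (s>=11), (s mod 5 == 1), (s mod 3 == 1), (bit_2(s)==1):
  (0,0,0,0) <- {0, 2, 3, 9}
  (0,0,0,1) <- {5}
  (0,0,1,1) <- {4}
  (0,1,0,1) <- {6}
  (1,0,0,0) <- {17, 24, 27}
  (1,0,0,1) <- {12, 15, 20, 23, 29}
  (1,0,1,0) <- {19, 25}
  (1,0,1,1) <- {22}
  (1,1,0,0) <- {11}
  (1,1,0,1) <- {21}
  (1,1,1,0) <- {16}
Distinct abstract states = 11

11


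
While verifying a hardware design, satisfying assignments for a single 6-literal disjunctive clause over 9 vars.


Step 1: Total=2^9=512
Step 2: Unsat when all 6 false: 2^3=8
Step 3: Sat=512-8=504

504


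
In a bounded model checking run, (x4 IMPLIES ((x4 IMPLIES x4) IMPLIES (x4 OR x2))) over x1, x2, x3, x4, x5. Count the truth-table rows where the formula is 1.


Formula: (x4 IMPLIES ((x4 IMPLIES x4) IMPLIES (x4 OR x2))) over 5 vars (32 rows)
Evaluate each row (x1, x2, x3, x4, x5 as bits, MSB first):
  row 0 [00000]: (0 IMPLIES ((0 IMPLIES 0) IMPLIES (0 OR 0))) -> 1
  row 1 [00001]: (0 IMPLIES ((0 IMPLIES 0) IMPLIES (0 OR 0))) -> 1
  row 2 [00010]: (1 IMPLIES ((1 IMPLIES 1) IMPLIES (1 OR 0))) -> 1
  row 3 [00011]: (1 IMPLIES ((1 IMPLIES 1) IMPLIES (1 OR 0))) -> 1
  row 4 [00100]: (0 IMPLIES ((0 IMPLIES 0) IMPLIES (0 OR 0))) -> 1
  row 5 [00101]: (0 IMPLIES ((0 IMPLIES 0) IMPLIES (0 OR 0))) -> 1
  row 6 [00110]: (1 IMPLIES ((1 IMPLIES 1) IMPLIES (1 OR 0))) -> 1
  row 7 [00111]: (1 IMPLIES ((1 IMPLIES 1) IMPLIES (1 OR 0))) -> 1
  row 8 [01000]: (0 IMPLIES ((0 IMPLIES 0) IMPLIES (0 OR 1))) -> 1
  row 9 [01001]: (0 IMPLIES ((0 IMPLIES 0) IMPLIES (0 OR 1))) -> 1
  row 10 [01010]: (1 IMPLIES ((1 IMPLIES 1) IMPLIES (1 OR 1))) -> 1
  row 11 [01011]: (1 IMPLIES ((1 IMPLIES 1) IMPLIES (1 OR 1))) -> 1
  row 12 [01100]: (0 IMPLIES ((0 IMPLIES 0) IMPLIES (0 OR 1))) -> 1
  row 13 [01101]: (0 IMPLIES ((0 IMPLIES 0) IMPLIES (0 OR 1))) -> 1
  row 14 [01110]: (1 IMPLIES ((1 IMPLIES 1) IMPLIES (1 OR 1))) -> 1
  row 15 [01111]: (1 IMPLIES ((1 IMPLIES 1) IMPLIES (1 OR 1))) -> 1
  row 16 [10000]: (0 IMPLIES ((0 IMPLIES 0) IMPLIES (0 OR 0))) -> 1
  row 17 [10001]: (0 IMPLIES ((0 IMPLIES 0) IMPLIES (0 OR 0))) -> 1
  row 18 [10010]: (1 IMPLIES ((1 IMPLIES 1) IMPLIES (1 OR 0))) -> 1
  row 19 [10011]: (1 IMPLIES ((1 IMPLIES 1) IMPLIES (1 OR 0))) -> 1
  row 20 [10100]: (0 IMPLIES ((0 IMPLIES 0) IMPLIES (0 OR 0))) -> 1
  row 21 [10101]: (0 IMPLIES ((0 IMPLIES 0) IMPLIES (0 OR 0))) -> 1
  row 22 [10110]: (1 IMPLIES ((1 IMPLIES 1) IMPLIES (1 OR 0))) -> 1
  row 23 [10111]: (1 IMPLIES ((1 IMPLIES 1) IMPLIES (1 OR 0))) -> 1
  row 24 [11000]: (0 IMPLIES ((0 IMPLIES 0) IMPLIES (0 OR 1))) -> 1
  row 25 [11001]: (0 IMPLIES ((0 IMPLIES 0) IMPLIES (0 OR 1))) -> 1
  row 26 [11010]: (1 IMPLIES ((1 IMPLIES 1) IMPLIES (1 OR 1))) -> 1
  row 27 [11011]: (1 IMPLIES ((1 IMPLIES 1) IMPLIES (1 OR 1))) -> 1
  row 28 [11100]: (0 IMPLIES ((0 IMPLIES 0) IMPLIES (0 OR 1))) -> 1
  row 29 [11101]: (0 IMPLIES ((0 IMPLIES 0) IMPLIES (0 OR 1))) -> 1
  row 30 [11110]: (1 IMPLIES ((1 IMPLIES 1) IMPLIES (1 OR 1))) -> 1
  row 31 [11111]: (1 IMPLIES ((1 IMPLIES 1) IMPLIES (1 OR 1))) -> 1
Full result column, 8 rows per line (x1,x2 fixed per line; x3,x4,x5 runs 000..111 left to right):
  rows 0-7 [x1,x2=00]: 11111111  (ones: 8)
  rows 8-15 [x1,x2=01]: 11111111  (ones: 8)
  rows 16-23 [x1,x2=10]: 11111111  (ones: 8)
  rows 24-31 [x1,x2=11]: 11111111  (ones: 8)
Count of 1-rows = 8+8+8+8 = 32

32


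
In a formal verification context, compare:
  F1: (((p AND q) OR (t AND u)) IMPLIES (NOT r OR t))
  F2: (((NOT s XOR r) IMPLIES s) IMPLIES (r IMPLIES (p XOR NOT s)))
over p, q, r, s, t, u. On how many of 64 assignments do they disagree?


F1 = (((p AND q) OR (t AND u)) IMPLIES (NOT r OR t))
F2 = (((NOT s XOR r) IMPLIES s) IMPLIES (r IMPLIES (p XOR NOT s)))
Evaluate both on each of 64 rows (bits = p,q,r,s,t,u):
  row 0 [000000]: F1=1 F2=1 -> 0
  row 1 [000001]: F1=1 F2=1 -> 0
  row 2 [000010]: F1=1 F2=1 -> 0
  row 3 [000011]: F1=1 F2=1 -> 0
  row 4 [000100]: F1=1 F2=1 -> 0
  (every remaining row is evaluated the same way; all 64 results are listed next)
Full result column, 8 rows per line (p,q,r fixed per line; s,t,u runs 000..111 left to right):
  rows 0-7 [p,q,r=000]: 00000000  (ones: 0)
  rows 8-15 [p,q,r=001]: 00001111  (ones: 4)
  rows 16-23 [p,q,r=010]: 00000000  (ones: 0)
  rows 24-31 [p,q,r=011]: 00001111  (ones: 4)
  rows 32-39 [p,q,r=100]: 00000000  (ones: 0)
  rows 40-47 [p,q,r=101]: 11110000  (ones: 4)
  rows 48-55 [p,q,r=110]: 00000000  (ones: 0)
  rows 56-63 [p,q,r=111]: 00111100  (ones: 4)
Disagreements = 0+4+0+4+0+4+0+4 = 16

16


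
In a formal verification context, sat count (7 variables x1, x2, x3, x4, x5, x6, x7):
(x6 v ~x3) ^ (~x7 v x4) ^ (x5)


CNF with 3 clauses over 7 vars (128 assignments).
An assignment satisfies CNF iff every clause has >=1 true literal.
Check each row (bits = x1,x2,x3,x4,x5,x6,x7; clause T/F shown):
  row 0 [0000000]: clauses=TTF -> 0
  row 1 [0000001]: clauses=TFF -> 0
  row 2 [0000010]: clauses=TTF -> 0
  row 3 [0000011]: clauses=TFF -> 0
  row 4 [0000100]: clauses=TTT -> 1
  (every remaining row is evaluated the same way; all 128 results are listed next)
Full result column, 8 rows per line (x1,x2,x3,x4 fixed per line; x5,x6,x7 runs 000..111 left to right):
  rows 0-7 [x1,x2,x3,x4=0000]: 00001010  (ones: 2)
  rows 8-15 [x1,x2,x3,x4=0001]: 00001111  (ones: 4)
  rows 16-23 [x1,x2,x3,x4=0010]: 00000010  (ones: 1)
  rows 24-31 [x1,x2,x3,x4=0011]: 00000011  (ones: 2)
  rows 32-39 [x1,x2,x3,x4=0100]: 00001010  (ones: 2)
  rows 40-47 [x1,x2,x3,x4=0101]: 00001111  (ones: 4)
  rows 48-55 [x1,x2,x3,x4=0110]: 00000010  (ones: 1)
  rows 56-63 [x1,x2,x3,x4=0111]: 00000011  (ones: 2)
  rows 64-71 [x1,x2,x3,x4=1000]: 00001010  (ones: 2)
  rows 72-79 [x1,x2,x3,x4=1001]: 00001111  (ones: 4)
  rows 80-87 [x1,x2,x3,x4=1010]: 00000010  (ones: 1)
  rows 88-95 [x1,x2,x3,x4=1011]: 00000011  (ones: 2)
  rows 96-103 [x1,x2,x3,x4=1100]: 00001010  (ones: 2)
  rows 104-111 [x1,x2,x3,x4=1101]: 00001111  (ones: 4)
  rows 112-119 [x1,x2,x3,x4=1110]: 00000010  (ones: 1)
  rows 120-127 [x1,x2,x3,x4=1111]: 00000011  (ones: 2)
Satisfying assignments = 2+4+1+2+2+4+1+2+2+4+1+2+2+4+1+2 = 36

36


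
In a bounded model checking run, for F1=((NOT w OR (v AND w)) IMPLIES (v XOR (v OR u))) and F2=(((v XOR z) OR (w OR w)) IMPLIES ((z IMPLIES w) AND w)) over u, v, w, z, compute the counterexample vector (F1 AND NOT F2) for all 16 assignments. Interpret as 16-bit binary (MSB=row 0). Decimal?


F1 = ((NOT w OR (v AND w)) IMPLIES (v XOR (v OR u)))
F2 = (((v XOR z) OR (w OR w)) IMPLIES ((z IMPLIES w) AND w))
Counterexample to F1=>F2 is where F1=1 and F2=0.
Evaluate each row (bits = u,v,w,z, MSB first):
  row 0 [0000]: F1=0 F2=1 -> F1&~F2 -> 0
  row 1 [0001]: F1=0 F2=0 -> F1&~F2 -> 0
  row 2 [0010]: F1=1 F2=1 -> F1&~F2 -> 0
  row 3 [0011]: F1=1 F2=1 -> F1&~F2 -> 0
  row 4 [0100]: F1=0 F2=0 -> F1&~F2 -> 0
  row 5 [0101]: F1=0 F2=1 -> F1&~F2 -> 0
  row 6 [0110]: F1=0 F2=1 -> F1&~F2 -> 0
  row 7 [0111]: F1=0 F2=1 -> F1&~F2 -> 0
  row 8 [1000]: F1=1 F2=1 -> F1&~F2 -> 0
  row 9 [1001]: F1=1 F2=0 -> F1&~F2 -> 1
  row 10 [1010]: F1=1 F2=1 -> F1&~F2 -> 0
  row 11 [1011]: F1=1 F2=1 -> F1&~F2 -> 0
  row 12 [1100]: F1=0 F2=0 -> F1&~F2 -> 0
  row 13 [1101]: F1=0 F2=1 -> F1&~F2 -> 0
  row 14 [1110]: F1=0 F2=1 -> F1&~F2 -> 0
  row 15 [1111]: F1=0 F2=1 -> F1&~F2 -> 0
Full result column, 4 rows per line (u,v fixed per line; w,z runs 00..11 left to right):
  rows 0-3 [u,v=00]: 0000  = hex 0
  rows 4-7 [u,v=01]: 0000  = hex 0
  rows 8-11 [u,v=10]: 0100  = hex 4
  rows 12-15 [u,v=11]: 0000  = hex 0
Counterexample vector (row 0 .. row 15) = 0000000001000000
Output column grouped in 4s = 0000 0000 0100 0000 = 0x0040
Convert to decimal digit by digit (value = value*16 + digit):
  0 -> 0
  0*16 + 0 = 0
  0*16 + 4 = 4
  4*16 + 0 = 64
Decimal = 64

64


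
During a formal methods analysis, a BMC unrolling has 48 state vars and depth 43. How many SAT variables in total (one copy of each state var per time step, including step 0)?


BMC unrolls to depth k, creating one copy of each state var for steps 0..k.
Step count = 43 + 1 = 44 (steps 0 through 43)
Vars per step = 48
Total = 48 * 44 = 2112

2112


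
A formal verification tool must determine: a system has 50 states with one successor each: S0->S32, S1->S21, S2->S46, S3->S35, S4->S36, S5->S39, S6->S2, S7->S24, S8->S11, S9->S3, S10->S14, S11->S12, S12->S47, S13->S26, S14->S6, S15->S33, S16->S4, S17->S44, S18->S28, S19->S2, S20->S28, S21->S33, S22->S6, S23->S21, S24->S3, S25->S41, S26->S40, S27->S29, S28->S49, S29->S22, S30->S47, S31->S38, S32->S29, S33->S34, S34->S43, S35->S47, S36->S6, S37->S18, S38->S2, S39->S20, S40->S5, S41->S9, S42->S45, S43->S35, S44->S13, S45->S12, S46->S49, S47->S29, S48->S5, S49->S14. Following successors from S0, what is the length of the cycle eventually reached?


Trace from S0 until a state repeats:
  S0 -> S32 -> S29 -> S22 -> S6 -> S2 -> S46 -> S49 -> S14 -> S6
S6 first seen at step 4, revisited at step 9.
Cycle length = 9 - 4 = 5

5


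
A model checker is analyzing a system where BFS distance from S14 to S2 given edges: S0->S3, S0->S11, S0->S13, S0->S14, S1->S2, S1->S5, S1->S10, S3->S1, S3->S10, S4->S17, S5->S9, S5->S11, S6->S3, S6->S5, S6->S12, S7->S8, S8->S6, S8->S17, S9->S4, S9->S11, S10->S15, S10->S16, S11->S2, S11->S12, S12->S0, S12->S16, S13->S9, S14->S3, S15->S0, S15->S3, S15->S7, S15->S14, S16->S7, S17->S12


BFS layer-by-layer from S14:
  dist 0: {S14}
  dist 1: {S3}
  dist 2: {S1, S10}
  dist 3: {S2, S5, S15, S16}
  -> S2 reached at distance 3
Shortest path length = 3

3


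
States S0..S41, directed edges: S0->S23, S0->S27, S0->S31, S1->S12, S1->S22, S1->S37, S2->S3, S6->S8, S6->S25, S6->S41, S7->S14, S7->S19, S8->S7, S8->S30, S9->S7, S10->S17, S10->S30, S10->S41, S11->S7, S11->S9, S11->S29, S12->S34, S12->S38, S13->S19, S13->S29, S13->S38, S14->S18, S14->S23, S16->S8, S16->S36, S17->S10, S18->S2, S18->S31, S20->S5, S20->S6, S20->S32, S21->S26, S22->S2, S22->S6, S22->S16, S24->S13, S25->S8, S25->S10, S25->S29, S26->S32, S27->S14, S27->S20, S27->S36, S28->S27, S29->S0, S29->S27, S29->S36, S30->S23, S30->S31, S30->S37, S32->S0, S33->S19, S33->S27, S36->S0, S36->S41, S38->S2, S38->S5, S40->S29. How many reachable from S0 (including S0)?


BFS from S0:
  layer 0: {S0}
  layer 1: {S23, S27, S31}
  layer 2: {S14, S20, S36}
  layer 3: {S5, S6, S18, S32, S41}
  layer 4: {S2, S8, S25}
  layer 5: {S3, S7, S10, S29, S30}
  layer 6: {S17, S19, S37}
Reachable set: {S0, S2, S3, S5, S6, S7, S8, S10, S14, S17, S18, S19, S20, S23, S25, S27, S29, S30, S31, S32, S36, S37, S41}
Count = 23

23


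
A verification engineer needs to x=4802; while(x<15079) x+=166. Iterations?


Step 1: x goes from 4802 toward 15079 by 166; the body runs while x<15079, so iterations = ceil((bound-start)/step)
Step 2: Distance=10277
Step 3: ceil(10277/166)=62

62


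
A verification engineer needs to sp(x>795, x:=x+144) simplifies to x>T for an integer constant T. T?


Formula: sp(P, x:=E) = exists old_x. (x = E[old_x/x]) AND P[old_x/x] (old_x is the value of x before the assignment; eliminate old_x by solving x = E[old_x/x] for old_x)
Step 1: Precondition P: x>795, i.e. old_x > 795
Step 2: Assignment gives x = old_x + 144, so old_x = x - 144
Step 3: Substitute into P: x - 144 > 795
Step 4: Simplify: x > 795+144 = 939

939


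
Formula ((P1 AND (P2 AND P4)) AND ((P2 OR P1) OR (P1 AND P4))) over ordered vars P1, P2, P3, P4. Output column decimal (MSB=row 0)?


Formula: ((P1 AND (P2 AND P4)) AND ((P2 OR P1) OR (P1 AND P4))) over P1, P2, P3, P4 (16 rows)
Evaluate each row (bits = P1,P2,P3,P4, MSB first):
  row 0 [0000]: ((0 AND (0 AND 0)) AND ((0 OR 0) OR (0 AND 0))) -> 0
  row 1 [0001]: ((0 AND (0 AND 1)) AND ((0 OR 0) OR (0 AND 1))) -> 0
  row 2 [0010]: ((0 AND (0 AND 0)) AND ((0 OR 0) OR (0 AND 0))) -> 0
  row 3 [0011]: ((0 AND (0 AND 1)) AND ((0 OR 0) OR (0 AND 1))) -> 0
  row 4 [0100]: ((0 AND (1 AND 0)) AND ((1 OR 0) OR (0 AND 0))) -> 0
  row 5 [0101]: ((0 AND (1 AND 1)) AND ((1 OR 0) OR (0 AND 1))) -> 0
  row 6 [0110]: ((0 AND (1 AND 0)) AND ((1 OR 0) OR (0 AND 0))) -> 0
  row 7 [0111]: ((0 AND (1 AND 1)) AND ((1 OR 0) OR (0 AND 1))) -> 0
  row 8 [1000]: ((1 AND (0 AND 0)) AND ((0 OR 1) OR (1 AND 0))) -> 0
  row 9 [1001]: ((1 AND (0 AND 1)) AND ((0 OR 1) OR (1 AND 1))) -> 0
  row 10 [1010]: ((1 AND (0 AND 0)) AND ((0 OR 1) OR (1 AND 0))) -> 0
  row 11 [1011]: ((1 AND (0 AND 1)) AND ((0 OR 1) OR (1 AND 1))) -> 0
  row 12 [1100]: ((1 AND (1 AND 0)) AND ((1 OR 1) OR (1 AND 0))) -> 0
  row 13 [1101]: ((1 AND (1 AND 1)) AND ((1 OR 1) OR (1 AND 1))) -> 1
  row 14 [1110]: ((1 AND (1 AND 0)) AND ((1 OR 1) OR (1 AND 0))) -> 0
  row 15 [1111]: ((1 AND (1 AND 1)) AND ((1 OR 1) OR (1 AND 1))) -> 1
Full result column, 4 rows per line (P1,P2 fixed per line; P3,P4 runs 00..11 left to right):
  rows 0-3 [P1,P2=00]: 0000  = hex 0
  rows 4-7 [P1,P2=01]: 0000  = hex 0
  rows 8-11 [P1,P2=10]: 0000  = hex 0
  rows 12-15 [P1,P2=11]: 0101  = hex 5
Output column (row 0 .. row 15) = 0000000000000101
Output column grouped in 4s = 0000 0000 0000 0101 = 0x0005
Convert to decimal digit by digit (value = value*16 + digit):
  0 -> 0
  0*16 + 0 = 0
  0*16 + 0 = 0
  0*16 + 5 = 5
Decimal = 5

5


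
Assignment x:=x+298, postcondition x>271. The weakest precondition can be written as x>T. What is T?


Formula: wp(x:=E, P) = P[E/x] (substitute E for x in postcondition)
Step 1: Postcondition: x>271
Step 2: Substitute x+298 for x: x+298>271
Step 3: Solve for x: x > 271-298 = -27

-27


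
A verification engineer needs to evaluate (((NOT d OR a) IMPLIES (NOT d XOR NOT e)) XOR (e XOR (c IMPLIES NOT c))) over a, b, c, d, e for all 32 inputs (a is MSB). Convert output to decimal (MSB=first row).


Formula: (((NOT d OR a) IMPLIES (NOT d XOR NOT e)) XOR (e XOR (c IMPLIES NOT c))) over a, b, c, d, e (32 rows)
Evaluate each row (bits = a,b,c,d,e, MSB first):
  row 0 [00000]: (((NOT 0 OR 0) IMPLIES (NOT 0 XOR NOT 0)) XOR (0 XOR (0 IMPLIES NOT 0))) -> 1
  row 1 [00001]: (((NOT 0 OR 0) IMPLIES (NOT 0 XOR NOT 1)) XOR (1 XOR (0 IMPLIES NOT 0))) -> 1
  row 2 [00010]: (((NOT 1 OR 0) IMPLIES (NOT 1 XOR NOT 0)) XOR (0 XOR (0 IMPLIES NOT 0))) -> 0
  row 3 [00011]: (((NOT 1 OR 0) IMPLIES (NOT 1 XOR NOT 1)) XOR (1 XOR (0 IMPLIES NOT 0))) -> 1
  row 4 [00100]: (((NOT 0 OR 0) IMPLIES (NOT 0 XOR NOT 0)) XOR (0 XOR (1 IMPLIES NOT 1))) -> 0
  row 5 [00101]: (((NOT 0 OR 0) IMPLIES (NOT 0 XOR NOT 1)) XOR (1 XOR (1 IMPLIES NOT 1))) -> 0
  row 6 [00110]: (((NOT 1 OR 0) IMPLIES (NOT 1 XOR NOT 0)) XOR (0 XOR (1 IMPLIES NOT 1))) -> 1
  row 7 [00111]: (((NOT 1 OR 0) IMPLIES (NOT 1 XOR NOT 1)) XOR (1 XOR (1 IMPLIES NOT 1))) -> 0
  row 8 [01000]: (((NOT 0 OR 0) IMPLIES (NOT 0 XOR NOT 0)) XOR (0 XOR (0 IMPLIES NOT 0))) -> 1
  row 9 [01001]: (((NOT 0 OR 0) IMPLIES (NOT 0 XOR NOT 1)) XOR (1 XOR (0 IMPLIES NOT 0))) -> 1
  row 10 [01010]: (((NOT 1 OR 0) IMPLIES (NOT 1 XOR NOT 0)) XOR (0 XOR (0 IMPLIES NOT 0))) -> 0
  row 11 [01011]: (((NOT 1 OR 0) IMPLIES (NOT 1 XOR NOT 1)) XOR (1 XOR (0 IMPLIES NOT 0))) -> 1
  row 12 [01100]: (((NOT 0 OR 0) IMPLIES (NOT 0 XOR NOT 0)) XOR (0 XOR (1 IMPLIES NOT 1))) -> 0
  row 13 [01101]: (((NOT 0 OR 0) IMPLIES (NOT 0 XOR NOT 1)) XOR (1 XOR (1 IMPLIES NOT 1))) -> 0
  row 14 [01110]: (((NOT 1 OR 0) IMPLIES (NOT 1 XOR NOT 0)) XOR (0 XOR (1 IMPLIES NOT 1))) -> 1
  row 15 [01111]: (((NOT 1 OR 0) IMPLIES (NOT 1 XOR NOT 1)) XOR (1 XOR (1 IMPLIES NOT 1))) -> 0
  row 16 [10000]: (((NOT 0 OR 1) IMPLIES (NOT 0 XOR NOT 0)) XOR (0 XOR (0 IMPLIES NOT 0))) -> 1
  row 17 [10001]: (((NOT 0 OR 1) IMPLIES (NOT 0 XOR NOT 1)) XOR (1 XOR (0 IMPLIES NOT 0))) -> 1
  row 18 [10010]: (((NOT 1 OR 1) IMPLIES (NOT 1 XOR NOT 0)) XOR (0 XOR (0 IMPLIES NOT 0))) -> 0
  row 19 [10011]: (((NOT 1 OR 1) IMPLIES (NOT 1 XOR NOT 1)) XOR (1 XOR (0 IMPLIES NOT 0))) -> 0
  row 20 [10100]: (((NOT 0 OR 1) IMPLIES (NOT 0 XOR NOT 0)) XOR (0 XOR (1 IMPLIES NOT 1))) -> 0
  row 21 [10101]: (((NOT 0 OR 1) IMPLIES (NOT 0 XOR NOT 1)) XOR (1 XOR (1 IMPLIES NOT 1))) -> 0
  row 22 [10110]: (((NOT 1 OR 1) IMPLIES (NOT 1 XOR NOT 0)) XOR (0 XOR (1 IMPLIES NOT 1))) -> 1
  row 23 [10111]: (((NOT 1 OR 1) IMPLIES (NOT 1 XOR NOT 1)) XOR (1 XOR (1 IMPLIES NOT 1))) -> 1
  row 24 [11000]: (((NOT 0 OR 1) IMPLIES (NOT 0 XOR NOT 0)) XOR (0 XOR (0 IMPLIES NOT 0))) -> 1
  row 25 [11001]: (((NOT 0 OR 1) IMPLIES (NOT 0 XOR NOT 1)) XOR (1 XOR (0 IMPLIES NOT 0))) -> 1
  row 26 [11010]: (((NOT 1 OR 1) IMPLIES (NOT 1 XOR NOT 0)) XOR (0 XOR (0 IMPLIES NOT 0))) -> 0
  row 27 [11011]: (((NOT 1 OR 1) IMPLIES (NOT 1 XOR NOT 1)) XOR (1 XOR (0 IMPLIES NOT 0))) -> 0
  row 28 [11100]: (((NOT 0 OR 1) IMPLIES (NOT 0 XOR NOT 0)) XOR (0 XOR (1 IMPLIES NOT 1))) -> 0
  row 29 [11101]: (((NOT 0 OR 1) IMPLIES (NOT 0 XOR NOT 1)) XOR (1 XOR (1 IMPLIES NOT 1))) -> 0
  row 30 [11110]: (((NOT 1 OR 1) IMPLIES (NOT 1 XOR NOT 0)) XOR (0 XOR (1 IMPLIES NOT 1))) -> 1
  row 31 [11111]: (((NOT 1 OR 1) IMPLIES (NOT 1 XOR NOT 1)) XOR (1 XOR (1 IMPLIES NOT 1))) -> 1
Full result column, 4 rows per line (a,b,c fixed per line; d,e runs 00..11 left to right):
  rows 0-3 [a,b,c=000]: 1101  = hex D
  rows 4-7 [a,b,c=001]: 0010  = hex 2
  rows 8-11 [a,b,c=010]: 1101  = hex D
  rows 12-15 [a,b,c=011]: 0010  = hex 2
  rows 16-19 [a,b,c=100]: 1100  = hex C
  rows 20-23 [a,b,c=101]: 0011  = hex 3
  rows 24-27 [a,b,c=110]: 1100  = hex C
  rows 28-31 [a,b,c=111]: 0011  = hex 3
Output column (row 0 .. row 31) = 11010010110100101100001111000011
Output column grouped in 4s = 1101 0010 1101 0010 1100 0011 1100 0011 = 0xD2D2C3C3
Convert to decimal digit by digit (value = value*16 + digit):
  D -> 13
  13*16 + 2 = 210
  210*16 + 13 (D) = 3373
  3373*16 + 2 = 53970
  53970*16 + 12 (C) = 863532
  863532*16 + 3 = 13816515
  13816515*16 + 12 (C) = 221064252
  221064252*16 + 3 = 3537028035
Decimal = 3537028035

3537028035


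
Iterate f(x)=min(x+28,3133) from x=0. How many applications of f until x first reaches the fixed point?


Step 1: x=0, cap=3133, increment=28
Step 2: x grows by 28 each step until capped at 3133; fixed point is x=3133
Step 3: iterations = ceil(3133/28) = 112

112


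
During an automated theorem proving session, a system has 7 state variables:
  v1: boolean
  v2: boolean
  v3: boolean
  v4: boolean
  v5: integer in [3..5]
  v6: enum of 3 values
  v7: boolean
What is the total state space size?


State space = product of domain sizes of all variables.
Domain sizes:
  v1 (boolean): 2
  v2 (boolean): 2
  v3 (boolean): 2
  v4 (boolean): 2
  v5 (integer in [3..5]): 3
  v6 (enum of 3 values): 3
  v7 (boolean): 2
Product = 2 * 2 * 2 * 2 * 3 * 3 * 2 = 288

288


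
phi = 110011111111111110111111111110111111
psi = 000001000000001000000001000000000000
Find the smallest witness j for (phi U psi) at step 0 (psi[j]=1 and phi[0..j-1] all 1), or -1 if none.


(phi U psi) at 0: need smallest j with psi[j]=1 and phi[i]=1 for all i in [0,j).
Scan from step 0:
  step 0: phi=1, psi=0 -> continue
  step 1: phi=1, psi=0 -> continue
  step 2: phi=0 -> phi-prefix broken from here
  step 5: psi=1 but phi already failed -> not a witness
  step 14: psi=1 but phi already failed -> not a witness
  step 23: psi=1 but phi already failed -> not a witness
  end of trace: no witness -> -1
Witness step = -1

-1


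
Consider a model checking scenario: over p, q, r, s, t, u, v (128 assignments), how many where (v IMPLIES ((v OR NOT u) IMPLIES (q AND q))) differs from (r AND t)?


F1 = (v IMPLIES ((v OR NOT u) IMPLIES (q AND q)))
F2 = (r AND t)
Evaluate both on each of 128 rows (bits = p,q,r,s,t,u,v):
  row 0 [0000000]: F1=1 F2=0 (differ) -> 1
  row 1 [0000001]: F1=0 F2=0 -> 0
  row 2 [0000010]: F1=1 F2=0 (differ) -> 1
  row 3 [0000011]: F1=0 F2=0 -> 0
  row 4 [0000100]: F1=1 F2=0 (differ) -> 1
  (every remaining row is evaluated the same way; all 128 results are listed next)
Full result column, 8 rows per line (p,q,r,s fixed per line; t,u,v runs 000..111 left to right):
  rows 0-7 [p,q,r,s=0000]: 10101010  (ones: 4)
  rows 8-15 [p,q,r,s=0001]: 10101010  (ones: 4)
  rows 16-23 [p,q,r,s=0010]: 10100101  (ones: 4)
  rows 24-31 [p,q,r,s=0011]: 10100101  (ones: 4)
  rows 32-39 [p,q,r,s=0100]: 11111111  (ones: 8)
  rows 40-47 [p,q,r,s=0101]: 11111111  (ones: 8)
  rows 48-55 [p,q,r,s=0110]: 11110000  (ones: 4)
  rows 56-63 [p,q,r,s=0111]: 11110000  (ones: 4)
  rows 64-71 [p,q,r,s=1000]: 10101010  (ones: 4)
  rows 72-79 [p,q,r,s=1001]: 10101010  (ones: 4)
  rows 80-87 [p,q,r,s=1010]: 10100101  (ones: 4)
  rows 88-95 [p,q,r,s=1011]: 10100101  (ones: 4)
  rows 96-103 [p,q,r,s=1100]: 11111111  (ones: 8)
  rows 104-111 [p,q,r,s=1101]: 11111111  (ones: 8)
  rows 112-119 [p,q,r,s=1110]: 11110000  (ones: 4)
  rows 120-127 [p,q,r,s=1111]: 11110000  (ones: 4)
Disagreements = 4+4+4+4+8+8+4+4+4+4+4+4+8+8+4+4 = 80

80
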